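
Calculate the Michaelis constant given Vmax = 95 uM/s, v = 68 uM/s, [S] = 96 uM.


Km = [S] * (Vmax - v) / v
Km = 96 * (95 - 68) / 68
Km = 38.1176 uM

38.1176 uM


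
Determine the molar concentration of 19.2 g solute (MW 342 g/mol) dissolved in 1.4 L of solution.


C = (mass / MW) / volume
C = (19.2 / 342) / 1.4
C = 0.0401 M

0.0401 M


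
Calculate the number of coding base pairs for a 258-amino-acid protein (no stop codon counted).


Each amino acid = 1 codon = 3 bp
bp = 258 * 3 = 774 bp

774 bp


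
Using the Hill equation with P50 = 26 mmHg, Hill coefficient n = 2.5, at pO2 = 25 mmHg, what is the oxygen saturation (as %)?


Y = pO2^n / (P50^n + pO2^n)
Y = 25^2.5 / (26^2.5 + 25^2.5)
Y = 47.55%

47.55%


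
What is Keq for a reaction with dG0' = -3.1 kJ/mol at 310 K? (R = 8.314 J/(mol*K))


Keq = exp(-dG0 * 1000 / (R * T))
Keq = exp(-(-3.1) * 1000 / (8.314 * 310))
Keq = 3.3294

3.3294


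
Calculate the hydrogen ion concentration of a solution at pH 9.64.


[H+] = 10^(-pH)
[H+] = 10^(-9.64)
[H+] = 2.291e-10 M

2.291e-10 M


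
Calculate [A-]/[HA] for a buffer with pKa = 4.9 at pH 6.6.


[A-]/[HA] = 10^(pH - pKa)
= 10^(6.6 - 4.9)
= 50.1187

50.1187


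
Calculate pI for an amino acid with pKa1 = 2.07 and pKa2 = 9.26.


pI = (pKa1 + pKa2) / 2
pI = (2.07 + 9.26) / 2
pI = 5.665

5.665


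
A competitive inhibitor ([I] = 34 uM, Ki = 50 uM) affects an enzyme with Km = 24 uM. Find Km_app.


Km_app = Km * (1 + [I]/Ki)
Km_app = 24 * (1 + 34/50)
Km_app = 40.32 uM

40.32 uM


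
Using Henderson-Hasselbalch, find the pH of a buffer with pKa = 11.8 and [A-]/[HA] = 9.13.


pH = pKa + log10([A-]/[HA])
pH = 11.8 + log10(9.13)
pH = 12.7605

12.7605


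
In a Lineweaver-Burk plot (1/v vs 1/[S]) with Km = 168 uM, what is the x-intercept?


x-intercept = -1/Km
= -1/168
= -0.006 1/uM

-0.006 1/uM


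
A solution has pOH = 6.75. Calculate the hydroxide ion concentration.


[OH-] = 10^(-pOH)
[OH-] = 10^(-6.75)
[OH-] = 1.778e-07 M

1.778e-07 M


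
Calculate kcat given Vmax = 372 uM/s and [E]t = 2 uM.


kcat = Vmax / [E]t
kcat = 372 / 2
kcat = 186.0 s^-1

186.0 s^-1


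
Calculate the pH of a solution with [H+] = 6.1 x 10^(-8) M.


pH = -log10([H+])
pH = -log10(6.1 x 10^(-8))
pH = 7.2147

7.2147


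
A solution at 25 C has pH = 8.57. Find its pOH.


pOH = 14 - pH
pOH = 14 - 8.57
pOH = 5.43

5.43


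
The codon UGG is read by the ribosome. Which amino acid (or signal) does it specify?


Standard genetic code lookup.
Codon UGG -> Trp

Trp


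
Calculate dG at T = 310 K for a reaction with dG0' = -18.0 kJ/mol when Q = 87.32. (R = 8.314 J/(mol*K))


dG = dG0' + RT * ln(Q) / 1000
dG = -18.0 + 8.314 * 310 * ln(87.32) / 1000
dG = -6.4804 kJ/mol

-6.4804 kJ/mol


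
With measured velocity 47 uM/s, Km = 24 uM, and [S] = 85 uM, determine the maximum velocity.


Vmax = v * (Km + [S]) / [S]
Vmax = 47 * (24 + 85) / 85
Vmax = 60.2706 uM/s

60.2706 uM/s


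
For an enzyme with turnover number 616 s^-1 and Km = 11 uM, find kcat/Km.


Catalytic efficiency = kcat / Km
= 616 / 11
= 56.0 uM^-1*s^-1

56.0 uM^-1*s^-1


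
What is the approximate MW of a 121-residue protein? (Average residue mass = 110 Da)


MW = n_residues * 110 Da
MW = 121 * 110
MW = 13310 Da

13310 Da


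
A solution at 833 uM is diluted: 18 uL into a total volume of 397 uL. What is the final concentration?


C2 = C1 * V1 / V2
C2 = 833 * 18 / 397
C2 = 37.7683 uM

37.7683 uM


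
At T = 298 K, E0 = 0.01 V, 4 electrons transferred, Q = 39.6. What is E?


E = E0 - (RT/nF) * ln(Q)
E = 0.01 - (8.314 * 298 / (4 * 96485)) * ln(39.6)
E = -0.0136 V

-0.0136 V


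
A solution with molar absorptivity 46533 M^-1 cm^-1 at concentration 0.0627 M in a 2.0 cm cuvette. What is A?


A = epsilon * c * l
A = 46533 * 0.0627 * 2.0
A = 5835.2382

5835.2382


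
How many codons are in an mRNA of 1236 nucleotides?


codons = nucleotides / 3
codons = 1236 / 3 = 412

412


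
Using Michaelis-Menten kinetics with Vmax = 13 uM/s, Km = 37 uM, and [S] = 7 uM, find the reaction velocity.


v = Vmax * [S] / (Km + [S])
v = 13 * 7 / (37 + 7)
v = 2.0682 uM/s

2.0682 uM/s


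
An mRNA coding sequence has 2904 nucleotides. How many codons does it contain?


codons = nucleotides / 3
codons = 2904 / 3 = 968

968


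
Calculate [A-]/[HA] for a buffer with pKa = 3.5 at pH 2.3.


[A-]/[HA] = 10^(pH - pKa)
= 10^(2.3 - 3.5)
= 0.0631

0.0631


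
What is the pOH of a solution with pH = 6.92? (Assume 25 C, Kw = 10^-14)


pOH = 14 - pH
pOH = 14 - 6.92
pOH = 7.08

7.08


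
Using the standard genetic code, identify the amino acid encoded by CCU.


Standard genetic code lookup.
Codon CCU -> Pro

Pro


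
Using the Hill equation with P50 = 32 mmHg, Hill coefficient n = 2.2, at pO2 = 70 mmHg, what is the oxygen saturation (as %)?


Y = pO2^n / (P50^n + pO2^n)
Y = 70^2.2 / (32^2.2 + 70^2.2)
Y = 84.84%

84.84%


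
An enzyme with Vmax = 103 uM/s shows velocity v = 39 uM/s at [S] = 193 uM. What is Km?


Km = [S] * (Vmax - v) / v
Km = 193 * (103 - 39) / 39
Km = 316.7179 uM

316.7179 uM


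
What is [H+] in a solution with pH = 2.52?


[H+] = 10^(-pH)
[H+] = 10^(-2.52)
[H+] = 0.003 M

0.003 M


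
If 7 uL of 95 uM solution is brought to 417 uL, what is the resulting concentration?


C2 = C1 * V1 / V2
C2 = 95 * 7 / 417
C2 = 1.5947 uM

1.5947 uM


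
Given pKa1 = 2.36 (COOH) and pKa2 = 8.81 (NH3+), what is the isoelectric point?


pI = (pKa1 + pKa2) / 2
pI = (2.36 + 8.81) / 2
pI = 5.585

5.585


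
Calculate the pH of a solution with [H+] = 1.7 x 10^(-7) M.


pH = -log10([H+])
pH = -log10(1.7 x 10^(-7))
pH = 6.7696

6.7696


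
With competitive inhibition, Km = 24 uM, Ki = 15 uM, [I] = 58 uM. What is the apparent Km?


Km_app = Km * (1 + [I]/Ki)
Km_app = 24 * (1 + 58/15)
Km_app = 116.8 uM

116.8 uM


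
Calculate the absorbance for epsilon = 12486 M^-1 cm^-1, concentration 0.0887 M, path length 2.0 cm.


A = epsilon * c * l
A = 12486 * 0.0887 * 2.0
A = 2215.0164

2215.0164


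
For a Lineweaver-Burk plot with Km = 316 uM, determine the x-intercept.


x-intercept = -1/Km
= -1/316
= -0.0032 1/uM

-0.0032 1/uM


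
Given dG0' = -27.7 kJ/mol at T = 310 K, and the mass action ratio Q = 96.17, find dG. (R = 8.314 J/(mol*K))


dG = dG0' + RT * ln(Q) / 1000
dG = -27.7 + 8.314 * 310 * ln(96.17) / 1000
dG = -15.9316 kJ/mol

-15.9316 kJ/mol


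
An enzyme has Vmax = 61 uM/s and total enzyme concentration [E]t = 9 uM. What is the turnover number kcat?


kcat = Vmax / [E]t
kcat = 61 / 9
kcat = 6.7778 s^-1

6.7778 s^-1


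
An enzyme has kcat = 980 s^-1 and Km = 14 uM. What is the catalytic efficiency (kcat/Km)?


Catalytic efficiency = kcat / Km
= 980 / 14
= 70.0 uM^-1*s^-1

70.0 uM^-1*s^-1


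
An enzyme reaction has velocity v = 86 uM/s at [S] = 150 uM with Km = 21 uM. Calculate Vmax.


Vmax = v * (Km + [S]) / [S]
Vmax = 86 * (21 + 150) / 150
Vmax = 98.04 uM/s

98.04 uM/s


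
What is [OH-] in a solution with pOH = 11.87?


[OH-] = 10^(-pOH)
[OH-] = 10^(-11.87)
[OH-] = 1.349e-12 M

1.349e-12 M


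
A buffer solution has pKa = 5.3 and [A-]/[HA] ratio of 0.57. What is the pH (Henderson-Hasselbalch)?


pH = pKa + log10([A-]/[HA])
pH = 5.3 + log10(0.57)
pH = 5.0559

5.0559


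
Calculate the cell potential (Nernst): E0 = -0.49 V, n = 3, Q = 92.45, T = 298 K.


E = E0 - (RT/nF) * ln(Q)
E = -0.49 - (8.314 * 298 / (3 * 96485)) * ln(92.45)
E = -0.5287 V

-0.5287 V


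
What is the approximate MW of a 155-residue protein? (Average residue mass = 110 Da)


MW = n_residues * 110 Da
MW = 155 * 110
MW = 17050 Da

17050 Da


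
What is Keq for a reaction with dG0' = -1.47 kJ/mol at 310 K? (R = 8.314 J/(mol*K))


Keq = exp(-dG0 * 1000 / (R * T))
Keq = exp(-(-1.47) * 1000 / (8.314 * 310))
Keq = 1.7689

1.7689


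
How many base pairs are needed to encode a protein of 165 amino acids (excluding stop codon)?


Each amino acid = 1 codon = 3 bp
bp = 165 * 3 = 495 bp

495 bp


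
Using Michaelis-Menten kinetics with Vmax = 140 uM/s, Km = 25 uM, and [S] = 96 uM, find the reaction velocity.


v = Vmax * [S] / (Km + [S])
v = 140 * 96 / (25 + 96)
v = 111.0744 uM/s

111.0744 uM/s


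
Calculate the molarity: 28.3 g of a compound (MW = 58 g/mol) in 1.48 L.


C = (mass / MW) / volume
C = (28.3 / 58) / 1.48
C = 0.3297 M

0.3297 M


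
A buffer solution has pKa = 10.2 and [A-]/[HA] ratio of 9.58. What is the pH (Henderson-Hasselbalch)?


pH = pKa + log10([A-]/[HA])
pH = 10.2 + log10(9.58)
pH = 11.1814

11.1814


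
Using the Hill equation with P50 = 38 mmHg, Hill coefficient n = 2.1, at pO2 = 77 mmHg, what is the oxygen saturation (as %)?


Y = pO2^n / (P50^n + pO2^n)
Y = 77^2.1 / (38^2.1 + 77^2.1)
Y = 81.5%

81.5%


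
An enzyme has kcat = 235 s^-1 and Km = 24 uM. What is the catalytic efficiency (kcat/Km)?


Catalytic efficiency = kcat / Km
= 235 / 24
= 9.7917 uM^-1*s^-1

9.7917 uM^-1*s^-1


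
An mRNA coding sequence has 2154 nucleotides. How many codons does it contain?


codons = nucleotides / 3
codons = 2154 / 3 = 718

718


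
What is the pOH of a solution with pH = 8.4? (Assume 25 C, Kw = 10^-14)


pOH = 14 - pH
pOH = 14 - 8.4
pOH = 5.6

5.6


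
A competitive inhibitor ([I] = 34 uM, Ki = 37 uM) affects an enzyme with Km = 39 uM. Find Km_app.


Km_app = Km * (1 + [I]/Ki)
Km_app = 39 * (1 + 34/37)
Km_app = 74.8378 uM

74.8378 uM


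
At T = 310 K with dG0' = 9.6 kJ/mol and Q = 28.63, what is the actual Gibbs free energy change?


dG = dG0' + RT * ln(Q) / 1000
dG = 9.6 + 8.314 * 310 * ln(28.63) / 1000
dG = 18.2456 kJ/mol

18.2456 kJ/mol


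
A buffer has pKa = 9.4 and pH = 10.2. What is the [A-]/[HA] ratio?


[A-]/[HA] = 10^(pH - pKa)
= 10^(10.2 - 9.4)
= 6.3096

6.3096


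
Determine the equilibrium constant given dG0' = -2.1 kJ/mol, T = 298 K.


Keq = exp(-dG0 * 1000 / (R * T))
Keq = exp(-(-2.1) * 1000 / (8.314 * 298))
Keq = 2.334

2.334


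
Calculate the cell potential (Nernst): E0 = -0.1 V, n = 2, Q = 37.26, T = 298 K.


E = E0 - (RT/nF) * ln(Q)
E = -0.1 - (8.314 * 298 / (2 * 96485)) * ln(37.26)
E = -0.1465 V

-0.1465 V


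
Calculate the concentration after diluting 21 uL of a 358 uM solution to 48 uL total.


C2 = C1 * V1 / V2
C2 = 358 * 21 / 48
C2 = 156.625 uM

156.625 uM


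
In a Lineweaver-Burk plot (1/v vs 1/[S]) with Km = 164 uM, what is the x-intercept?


x-intercept = -1/Km
= -1/164
= -0.0061 1/uM

-0.0061 1/uM


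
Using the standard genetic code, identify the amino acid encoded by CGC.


Standard genetic code lookup.
Codon CGC -> Arg

Arg


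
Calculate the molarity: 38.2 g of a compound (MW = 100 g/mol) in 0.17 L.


C = (mass / MW) / volume
C = (38.2 / 100) / 0.17
C = 2.2471 M

2.2471 M


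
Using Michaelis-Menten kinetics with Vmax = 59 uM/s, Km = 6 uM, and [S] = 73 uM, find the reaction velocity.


v = Vmax * [S] / (Km + [S])
v = 59 * 73 / (6 + 73)
v = 54.519 uM/s

54.519 uM/s


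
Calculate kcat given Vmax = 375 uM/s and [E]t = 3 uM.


kcat = Vmax / [E]t
kcat = 375 / 3
kcat = 125.0 s^-1

125.0 s^-1


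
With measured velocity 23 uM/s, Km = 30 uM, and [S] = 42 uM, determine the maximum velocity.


Vmax = v * (Km + [S]) / [S]
Vmax = 23 * (30 + 42) / 42
Vmax = 39.4286 uM/s

39.4286 uM/s


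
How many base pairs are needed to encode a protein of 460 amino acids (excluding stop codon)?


Each amino acid = 1 codon = 3 bp
bp = 460 * 3 = 1380 bp

1380 bp


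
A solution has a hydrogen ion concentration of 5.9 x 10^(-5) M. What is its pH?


pH = -log10([H+])
pH = -log10(5.9 x 10^(-5))
pH = 4.2291

4.2291


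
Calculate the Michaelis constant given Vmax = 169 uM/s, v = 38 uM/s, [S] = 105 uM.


Km = [S] * (Vmax - v) / v
Km = 105 * (169 - 38) / 38
Km = 361.9737 uM

361.9737 uM


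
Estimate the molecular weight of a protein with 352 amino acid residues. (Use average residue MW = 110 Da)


MW = n_residues * 110 Da
MW = 352 * 110
MW = 38720 Da

38720 Da


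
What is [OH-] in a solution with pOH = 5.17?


[OH-] = 10^(-pOH)
[OH-] = 10^(-5.17)
[OH-] = 6.761e-06 M

6.761e-06 M


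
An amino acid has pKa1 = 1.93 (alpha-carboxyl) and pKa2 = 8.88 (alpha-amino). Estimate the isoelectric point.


pI = (pKa1 + pKa2) / 2
pI = (1.93 + 8.88) / 2
pI = 5.405

5.405


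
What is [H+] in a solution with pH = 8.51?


[H+] = 10^(-pH)
[H+] = 10^(-8.51)
[H+] = 3.090e-09 M

3.090e-09 M


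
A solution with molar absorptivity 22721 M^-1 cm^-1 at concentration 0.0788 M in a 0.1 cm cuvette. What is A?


A = epsilon * c * l
A = 22721 * 0.0788 * 0.1
A = 179.0415

179.0415


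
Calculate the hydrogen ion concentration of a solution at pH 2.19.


[H+] = 10^(-pH)
[H+] = 10^(-2.19)
[H+] = 0.0065 M

0.0065 M


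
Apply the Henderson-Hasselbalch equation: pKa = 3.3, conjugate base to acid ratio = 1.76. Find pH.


pH = pKa + log10([A-]/[HA])
pH = 3.3 + log10(1.76)
pH = 3.5455

3.5455


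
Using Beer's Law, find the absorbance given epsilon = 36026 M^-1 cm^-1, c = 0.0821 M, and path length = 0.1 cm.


A = epsilon * c * l
A = 36026 * 0.0821 * 0.1
A = 295.7735

295.7735


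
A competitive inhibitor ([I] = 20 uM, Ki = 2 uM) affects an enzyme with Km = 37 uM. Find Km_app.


Km_app = Km * (1 + [I]/Ki)
Km_app = 37 * (1 + 20/2)
Km_app = 407.0 uM

407.0 uM


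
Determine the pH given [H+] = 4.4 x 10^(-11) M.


pH = -log10([H+])
pH = -log10(4.4 x 10^(-11))
pH = 10.3565

10.3565


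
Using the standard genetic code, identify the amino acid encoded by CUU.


Standard genetic code lookup.
Codon CUU -> Leu

Leu


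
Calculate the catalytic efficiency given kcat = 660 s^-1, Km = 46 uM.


Catalytic efficiency = kcat / Km
= 660 / 46
= 14.3478 uM^-1*s^-1

14.3478 uM^-1*s^-1


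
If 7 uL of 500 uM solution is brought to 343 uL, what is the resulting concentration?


C2 = C1 * V1 / V2
C2 = 500 * 7 / 343
C2 = 10.2041 uM

10.2041 uM


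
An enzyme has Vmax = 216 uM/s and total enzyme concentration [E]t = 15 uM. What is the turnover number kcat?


kcat = Vmax / [E]t
kcat = 216 / 15
kcat = 14.4 s^-1

14.4 s^-1


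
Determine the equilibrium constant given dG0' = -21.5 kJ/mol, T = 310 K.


Keq = exp(-dG0 * 1000 / (R * T))
Keq = exp(-(-21.5) * 1000 / (8.314 * 310))
Keq = 4196.1971

4196.1971


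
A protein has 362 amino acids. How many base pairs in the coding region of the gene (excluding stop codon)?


Each amino acid = 1 codon = 3 bp
bp = 362 * 3 = 1086 bp

1086 bp


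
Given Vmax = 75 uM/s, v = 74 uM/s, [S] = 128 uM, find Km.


Km = [S] * (Vmax - v) / v
Km = 128 * (75 - 74) / 74
Km = 1.7297 uM

1.7297 uM


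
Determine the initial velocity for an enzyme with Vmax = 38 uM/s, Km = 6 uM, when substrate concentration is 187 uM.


v = Vmax * [S] / (Km + [S])
v = 38 * 187 / (6 + 187)
v = 36.8187 uM/s

36.8187 uM/s


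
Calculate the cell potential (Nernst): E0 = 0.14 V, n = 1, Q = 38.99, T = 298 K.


E = E0 - (RT/nF) * ln(Q)
E = 0.14 - (8.314 * 298 / (1 * 96485)) * ln(38.99)
E = 0.0459 V

0.0459 V


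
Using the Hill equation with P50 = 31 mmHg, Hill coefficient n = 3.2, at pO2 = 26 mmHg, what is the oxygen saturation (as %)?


Y = pO2^n / (P50^n + pO2^n)
Y = 26^3.2 / (31^3.2 + 26^3.2)
Y = 36.29%

36.29%


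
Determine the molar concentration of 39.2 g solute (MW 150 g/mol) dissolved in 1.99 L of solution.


C = (mass / MW) / volume
C = (39.2 / 150) / 1.99
C = 0.1313 M

0.1313 M


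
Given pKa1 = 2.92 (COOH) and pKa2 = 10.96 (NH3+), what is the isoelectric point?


pI = (pKa1 + pKa2) / 2
pI = (2.92 + 10.96) / 2
pI = 6.94

6.94


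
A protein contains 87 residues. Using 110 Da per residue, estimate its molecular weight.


MW = n_residues * 110 Da
MW = 87 * 110
MW = 9570 Da

9570 Da


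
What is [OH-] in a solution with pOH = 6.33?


[OH-] = 10^(-pOH)
[OH-] = 10^(-6.33)
[OH-] = 4.677e-07 M

4.677e-07 M


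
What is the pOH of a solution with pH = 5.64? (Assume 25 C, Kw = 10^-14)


pOH = 14 - pH
pOH = 14 - 5.64
pOH = 8.36

8.36


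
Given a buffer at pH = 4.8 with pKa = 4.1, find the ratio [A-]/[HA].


[A-]/[HA] = 10^(pH - pKa)
= 10^(4.8 - 4.1)
= 5.0119

5.0119


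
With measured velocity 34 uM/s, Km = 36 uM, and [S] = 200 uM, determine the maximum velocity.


Vmax = v * (Km + [S]) / [S]
Vmax = 34 * (36 + 200) / 200
Vmax = 40.12 uM/s

40.12 uM/s


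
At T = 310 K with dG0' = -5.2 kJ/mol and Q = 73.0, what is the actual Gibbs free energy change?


dG = dG0' + RT * ln(Q) / 1000
dG = -5.2 + 8.314 * 310 * ln(73.0) / 1000
dG = 5.858 kJ/mol

5.858 kJ/mol


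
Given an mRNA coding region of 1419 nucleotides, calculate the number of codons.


codons = nucleotides / 3
codons = 1419 / 3 = 473

473


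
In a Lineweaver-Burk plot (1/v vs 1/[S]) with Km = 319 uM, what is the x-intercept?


x-intercept = -1/Km
= -1/319
= -0.0031 1/uM

-0.0031 1/uM


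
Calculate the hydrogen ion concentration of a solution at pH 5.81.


[H+] = 10^(-pH)
[H+] = 10^(-5.81)
[H+] = 1.549e-06 M

1.549e-06 M


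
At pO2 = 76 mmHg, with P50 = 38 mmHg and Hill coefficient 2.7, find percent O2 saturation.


Y = pO2^n / (P50^n + pO2^n)
Y = 76^2.7 / (38^2.7 + 76^2.7)
Y = 86.66%

86.66%


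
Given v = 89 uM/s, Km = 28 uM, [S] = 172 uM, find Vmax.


Vmax = v * (Km + [S]) / [S]
Vmax = 89 * (28 + 172) / 172
Vmax = 103.4884 uM/s

103.4884 uM/s


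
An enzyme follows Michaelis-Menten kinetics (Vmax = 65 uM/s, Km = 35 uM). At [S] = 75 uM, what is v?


v = Vmax * [S] / (Km + [S])
v = 65 * 75 / (35 + 75)
v = 44.3182 uM/s

44.3182 uM/s


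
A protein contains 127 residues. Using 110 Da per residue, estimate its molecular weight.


MW = n_residues * 110 Da
MW = 127 * 110
MW = 13970 Da

13970 Da


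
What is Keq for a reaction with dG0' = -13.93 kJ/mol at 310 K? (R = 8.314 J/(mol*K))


Keq = exp(-dG0 * 1000 / (R * T))
Keq = exp(-(-13.93) * 1000 / (8.314 * 310))
Keq = 222.4711

222.4711


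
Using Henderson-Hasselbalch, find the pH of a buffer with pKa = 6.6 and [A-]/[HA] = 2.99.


pH = pKa + log10([A-]/[HA])
pH = 6.6 + log10(2.99)
pH = 7.0757

7.0757


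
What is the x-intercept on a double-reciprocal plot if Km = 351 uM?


x-intercept = -1/Km
= -1/351
= -0.0028 1/uM

-0.0028 1/uM


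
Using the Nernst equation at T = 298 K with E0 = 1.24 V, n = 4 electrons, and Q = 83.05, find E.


E = E0 - (RT/nF) * ln(Q)
E = 1.24 - (8.314 * 298 / (4 * 96485)) * ln(83.05)
E = 1.2116 V

1.2116 V


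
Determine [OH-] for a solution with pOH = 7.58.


[OH-] = 10^(-pOH)
[OH-] = 10^(-7.58)
[OH-] = 2.630e-08 M

2.630e-08 M


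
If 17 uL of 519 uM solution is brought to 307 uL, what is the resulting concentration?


C2 = C1 * V1 / V2
C2 = 519 * 17 / 307
C2 = 28.7394 uM

28.7394 uM


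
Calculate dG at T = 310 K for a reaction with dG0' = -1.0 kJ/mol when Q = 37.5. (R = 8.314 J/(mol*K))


dG = dG0' + RT * ln(Q) / 1000
dG = -1.0 + 8.314 * 310 * ln(37.5) / 1000
dG = 8.3412 kJ/mol

8.3412 kJ/mol


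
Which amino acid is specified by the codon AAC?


Standard genetic code lookup.
Codon AAC -> Asn

Asn


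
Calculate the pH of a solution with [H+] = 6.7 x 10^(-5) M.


pH = -log10([H+])
pH = -log10(6.7 x 10^(-5))
pH = 4.1739

4.1739


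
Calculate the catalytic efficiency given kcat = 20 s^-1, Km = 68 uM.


Catalytic efficiency = kcat / Km
= 20 / 68
= 0.2941 uM^-1*s^-1

0.2941 uM^-1*s^-1


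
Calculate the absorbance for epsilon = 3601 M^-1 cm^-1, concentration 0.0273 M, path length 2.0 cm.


A = epsilon * c * l
A = 3601 * 0.0273 * 2.0
A = 196.6146

196.6146


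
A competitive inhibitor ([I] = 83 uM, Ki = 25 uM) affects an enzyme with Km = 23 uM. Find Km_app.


Km_app = Km * (1 + [I]/Ki)
Km_app = 23 * (1 + 83/25)
Km_app = 99.36 uM

99.36 uM


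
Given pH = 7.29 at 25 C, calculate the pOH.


pOH = 14 - pH
pOH = 14 - 7.29
pOH = 6.71

6.71


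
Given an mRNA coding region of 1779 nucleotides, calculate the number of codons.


codons = nucleotides / 3
codons = 1779 / 3 = 593

593


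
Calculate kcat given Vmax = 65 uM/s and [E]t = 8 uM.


kcat = Vmax / [E]t
kcat = 65 / 8
kcat = 8.125 s^-1

8.125 s^-1


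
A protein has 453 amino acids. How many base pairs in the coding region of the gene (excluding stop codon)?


Each amino acid = 1 codon = 3 bp
bp = 453 * 3 = 1359 bp

1359 bp


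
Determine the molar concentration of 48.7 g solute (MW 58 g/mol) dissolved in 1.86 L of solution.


C = (mass / MW) / volume
C = (48.7 / 58) / 1.86
C = 0.4514 M

0.4514 M


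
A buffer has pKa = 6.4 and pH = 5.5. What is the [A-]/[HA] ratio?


[A-]/[HA] = 10^(pH - pKa)
= 10^(5.5 - 6.4)
= 0.1259

0.1259


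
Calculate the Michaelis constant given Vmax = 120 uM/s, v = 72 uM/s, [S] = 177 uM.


Km = [S] * (Vmax - v) / v
Km = 177 * (120 - 72) / 72
Km = 118.0 uM

118.0 uM


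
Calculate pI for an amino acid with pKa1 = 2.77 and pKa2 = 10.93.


pI = (pKa1 + pKa2) / 2
pI = (2.77 + 10.93) / 2
pI = 6.85

6.85


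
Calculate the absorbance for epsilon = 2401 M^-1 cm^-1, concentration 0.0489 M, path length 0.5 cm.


A = epsilon * c * l
A = 2401 * 0.0489 * 0.5
A = 58.7045

58.7045


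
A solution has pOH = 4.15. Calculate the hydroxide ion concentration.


[OH-] = 10^(-pOH)
[OH-] = 10^(-4.15)
[OH-] = 7.079e-05 M

7.079e-05 M


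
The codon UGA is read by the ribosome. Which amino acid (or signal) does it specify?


Standard genetic code lookup.
Codon UGA -> Stop

Stop


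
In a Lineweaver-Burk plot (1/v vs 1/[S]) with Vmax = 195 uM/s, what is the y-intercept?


y-intercept = 1/Vmax
= 1/195
= 0.0051 s/uM

0.0051 s/uM


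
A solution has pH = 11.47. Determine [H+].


[H+] = 10^(-pH)
[H+] = 10^(-11.47)
[H+] = 3.388e-12 M

3.388e-12 M


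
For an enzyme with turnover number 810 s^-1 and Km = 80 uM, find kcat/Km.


Catalytic efficiency = kcat / Km
= 810 / 80
= 10.125 uM^-1*s^-1

10.125 uM^-1*s^-1


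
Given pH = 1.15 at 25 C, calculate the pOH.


pOH = 14 - pH
pOH = 14 - 1.15
pOH = 12.85

12.85


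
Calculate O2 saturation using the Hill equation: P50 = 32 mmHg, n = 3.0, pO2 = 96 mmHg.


Y = pO2^n / (P50^n + pO2^n)
Y = 96^3.0 / (32^3.0 + 96^3.0)
Y = 96.43%

96.43%


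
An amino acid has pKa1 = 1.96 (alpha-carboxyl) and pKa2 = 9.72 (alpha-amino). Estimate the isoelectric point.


pI = (pKa1 + pKa2) / 2
pI = (1.96 + 9.72) / 2
pI = 5.84

5.84


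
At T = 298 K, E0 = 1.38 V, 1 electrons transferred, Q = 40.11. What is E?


E = E0 - (RT/nF) * ln(Q)
E = 1.38 - (8.314 * 298 / (1 * 96485)) * ln(40.11)
E = 1.2852 V

1.2852 V


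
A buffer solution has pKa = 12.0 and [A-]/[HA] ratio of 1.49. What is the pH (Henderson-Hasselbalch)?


pH = pKa + log10([A-]/[HA])
pH = 12.0 + log10(1.49)
pH = 12.1732

12.1732


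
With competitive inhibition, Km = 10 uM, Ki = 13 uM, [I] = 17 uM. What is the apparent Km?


Km_app = Km * (1 + [I]/Ki)
Km_app = 10 * (1 + 17/13)
Km_app = 23.0769 uM

23.0769 uM


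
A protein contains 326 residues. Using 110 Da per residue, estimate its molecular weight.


MW = n_residues * 110 Da
MW = 326 * 110
MW = 35860 Da

35860 Da


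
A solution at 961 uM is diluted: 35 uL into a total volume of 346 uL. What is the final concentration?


C2 = C1 * V1 / V2
C2 = 961 * 35 / 346
C2 = 97.211 uM

97.211 uM


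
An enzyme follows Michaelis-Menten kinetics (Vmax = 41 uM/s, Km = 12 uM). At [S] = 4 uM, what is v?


v = Vmax * [S] / (Km + [S])
v = 41 * 4 / (12 + 4)
v = 10.25 uM/s

10.25 uM/s


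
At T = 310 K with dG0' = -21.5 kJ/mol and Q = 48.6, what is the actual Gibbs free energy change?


dG = dG0' + RT * ln(Q) / 1000
dG = -21.5 + 8.314 * 310 * ln(48.6) / 1000
dG = -11.4906 kJ/mol

-11.4906 kJ/mol


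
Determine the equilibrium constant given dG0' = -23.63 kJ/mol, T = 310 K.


Keq = exp(-dG0 * 1000 / (R * T))
Keq = exp(-(-23.63) * 1000 / (8.314 * 310))
Keq = 9588.9568

9588.9568


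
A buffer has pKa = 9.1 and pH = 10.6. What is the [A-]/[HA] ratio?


[A-]/[HA] = 10^(pH - pKa)
= 10^(10.6 - 9.1)
= 31.6228

31.6228


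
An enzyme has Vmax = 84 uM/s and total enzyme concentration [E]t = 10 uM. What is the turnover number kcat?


kcat = Vmax / [E]t
kcat = 84 / 10
kcat = 8.4 s^-1

8.4 s^-1


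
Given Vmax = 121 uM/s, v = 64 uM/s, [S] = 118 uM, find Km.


Km = [S] * (Vmax - v) / v
Km = 118 * (121 - 64) / 64
Km = 105.0938 uM

105.0938 uM


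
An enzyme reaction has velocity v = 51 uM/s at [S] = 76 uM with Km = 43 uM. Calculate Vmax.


Vmax = v * (Km + [S]) / [S]
Vmax = 51 * (43 + 76) / 76
Vmax = 79.8553 uM/s

79.8553 uM/s


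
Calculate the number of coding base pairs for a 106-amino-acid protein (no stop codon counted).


Each amino acid = 1 codon = 3 bp
bp = 106 * 3 = 318 bp

318 bp


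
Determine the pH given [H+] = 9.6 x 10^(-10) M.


pH = -log10([H+])
pH = -log10(9.6 x 10^(-10))
pH = 9.0177

9.0177


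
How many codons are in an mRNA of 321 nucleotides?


codons = nucleotides / 3
codons = 321 / 3 = 107

107


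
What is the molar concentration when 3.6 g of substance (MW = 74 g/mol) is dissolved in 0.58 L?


C = (mass / MW) / volume
C = (3.6 / 74) / 0.58
C = 0.0839 M

0.0839 M


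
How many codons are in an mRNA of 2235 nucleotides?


codons = nucleotides / 3
codons = 2235 / 3 = 745

745


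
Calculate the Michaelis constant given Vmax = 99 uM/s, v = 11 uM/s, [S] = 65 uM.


Km = [S] * (Vmax - v) / v
Km = 65 * (99 - 11) / 11
Km = 520.0 uM

520.0 uM


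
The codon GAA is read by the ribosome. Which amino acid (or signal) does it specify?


Standard genetic code lookup.
Codon GAA -> Glu

Glu


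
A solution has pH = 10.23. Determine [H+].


[H+] = 10^(-pH)
[H+] = 10^(-10.23)
[H+] = 5.888e-11 M

5.888e-11 M


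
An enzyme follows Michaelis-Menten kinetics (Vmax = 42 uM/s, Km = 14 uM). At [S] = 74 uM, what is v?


v = Vmax * [S] / (Km + [S])
v = 42 * 74 / (14 + 74)
v = 35.3182 uM/s

35.3182 uM/s


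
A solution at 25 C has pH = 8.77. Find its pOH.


pOH = 14 - pH
pOH = 14 - 8.77
pOH = 5.23

5.23


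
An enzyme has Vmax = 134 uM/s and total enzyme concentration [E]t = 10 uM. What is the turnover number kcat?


kcat = Vmax / [E]t
kcat = 134 / 10
kcat = 13.4 s^-1

13.4 s^-1


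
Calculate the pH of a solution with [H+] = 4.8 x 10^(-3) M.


pH = -log10([H+])
pH = -log10(4.8 x 10^(-3))
pH = 2.3188

2.3188


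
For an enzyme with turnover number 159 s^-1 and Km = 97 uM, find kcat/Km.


Catalytic efficiency = kcat / Km
= 159 / 97
= 1.6392 uM^-1*s^-1

1.6392 uM^-1*s^-1


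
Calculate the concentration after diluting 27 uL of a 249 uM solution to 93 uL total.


C2 = C1 * V1 / V2
C2 = 249 * 27 / 93
C2 = 72.2903 uM

72.2903 uM


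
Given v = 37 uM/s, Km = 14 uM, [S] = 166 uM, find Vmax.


Vmax = v * (Km + [S]) / [S]
Vmax = 37 * (14 + 166) / 166
Vmax = 40.1205 uM/s

40.1205 uM/s


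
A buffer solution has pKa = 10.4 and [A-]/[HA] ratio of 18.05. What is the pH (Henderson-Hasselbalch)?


pH = pKa + log10([A-]/[HA])
pH = 10.4 + log10(18.05)
pH = 11.6565

11.6565


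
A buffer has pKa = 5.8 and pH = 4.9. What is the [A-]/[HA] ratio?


[A-]/[HA] = 10^(pH - pKa)
= 10^(4.9 - 5.8)
= 0.1259

0.1259


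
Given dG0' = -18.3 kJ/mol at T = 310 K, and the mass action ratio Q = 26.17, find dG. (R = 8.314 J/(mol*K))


dG = dG0' + RT * ln(Q) / 1000
dG = -18.3 + 8.314 * 310 * ln(26.17) / 1000
dG = -9.886 kJ/mol

-9.886 kJ/mol


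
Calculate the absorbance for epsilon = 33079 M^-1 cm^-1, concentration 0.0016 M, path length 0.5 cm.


A = epsilon * c * l
A = 33079 * 0.0016 * 0.5
A = 26.4632

26.4632


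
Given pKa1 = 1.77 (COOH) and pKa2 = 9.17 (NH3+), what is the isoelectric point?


pI = (pKa1 + pKa2) / 2
pI = (1.77 + 9.17) / 2
pI = 5.47

5.47


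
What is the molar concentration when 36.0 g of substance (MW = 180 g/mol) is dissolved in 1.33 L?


C = (mass / MW) / volume
C = (36.0 / 180) / 1.33
C = 0.1504 M

0.1504 M


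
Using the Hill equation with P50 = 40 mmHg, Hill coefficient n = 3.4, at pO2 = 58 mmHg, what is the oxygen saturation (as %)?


Y = pO2^n / (P50^n + pO2^n)
Y = 58^3.4 / (40^3.4 + 58^3.4)
Y = 77.96%

77.96%


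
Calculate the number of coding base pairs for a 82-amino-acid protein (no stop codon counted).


Each amino acid = 1 codon = 3 bp
bp = 82 * 3 = 246 bp

246 bp


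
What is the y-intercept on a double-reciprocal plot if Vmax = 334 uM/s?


y-intercept = 1/Vmax
= 1/334
= 0.003 s/uM

0.003 s/uM


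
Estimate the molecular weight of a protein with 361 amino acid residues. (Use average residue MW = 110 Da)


MW = n_residues * 110 Da
MW = 361 * 110
MW = 39710 Da

39710 Da


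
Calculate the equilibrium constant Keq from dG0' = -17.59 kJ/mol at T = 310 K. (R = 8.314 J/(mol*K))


Keq = exp(-dG0 * 1000 / (R * T))
Keq = exp(-(-17.59) * 1000 / (8.314 * 310))
Keq = 920.453

920.453


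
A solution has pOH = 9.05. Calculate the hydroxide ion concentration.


[OH-] = 10^(-pOH)
[OH-] = 10^(-9.05)
[OH-] = 8.913e-10 M

8.913e-10 M


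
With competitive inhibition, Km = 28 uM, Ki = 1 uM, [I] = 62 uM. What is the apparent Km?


Km_app = Km * (1 + [I]/Ki)
Km_app = 28 * (1 + 62/1)
Km_app = 1764.0 uM

1764.0 uM


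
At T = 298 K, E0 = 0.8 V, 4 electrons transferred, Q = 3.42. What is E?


E = E0 - (RT/nF) * ln(Q)
E = 0.8 - (8.314 * 298 / (4 * 96485)) * ln(3.42)
E = 0.7921 V

0.7921 V


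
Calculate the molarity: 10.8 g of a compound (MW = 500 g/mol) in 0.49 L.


C = (mass / MW) / volume
C = (10.8 / 500) / 0.49
C = 0.0441 M

0.0441 M


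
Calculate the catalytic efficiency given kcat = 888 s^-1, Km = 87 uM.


Catalytic efficiency = kcat / Km
= 888 / 87
= 10.2069 uM^-1*s^-1

10.2069 uM^-1*s^-1


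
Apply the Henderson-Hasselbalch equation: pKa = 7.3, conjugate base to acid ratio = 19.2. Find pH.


pH = pKa + log10([A-]/[HA])
pH = 7.3 + log10(19.2)
pH = 8.5833

8.5833


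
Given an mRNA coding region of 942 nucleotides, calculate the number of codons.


codons = nucleotides / 3
codons = 942 / 3 = 314

314


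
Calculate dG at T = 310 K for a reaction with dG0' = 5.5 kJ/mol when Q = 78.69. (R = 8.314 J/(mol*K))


dG = dG0' + RT * ln(Q) / 1000
dG = 5.5 + 8.314 * 310 * ln(78.69) / 1000
dG = 16.7514 kJ/mol

16.7514 kJ/mol


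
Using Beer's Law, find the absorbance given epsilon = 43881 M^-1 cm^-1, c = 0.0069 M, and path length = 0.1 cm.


A = epsilon * c * l
A = 43881 * 0.0069 * 0.1
A = 30.2779

30.2779


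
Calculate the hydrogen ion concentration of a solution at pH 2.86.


[H+] = 10^(-pH)
[H+] = 10^(-2.86)
[H+] = 0.0014 M

0.0014 M


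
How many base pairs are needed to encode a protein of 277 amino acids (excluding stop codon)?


Each amino acid = 1 codon = 3 bp
bp = 277 * 3 = 831 bp

831 bp


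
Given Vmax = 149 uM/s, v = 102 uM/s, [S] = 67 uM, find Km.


Km = [S] * (Vmax - v) / v
Km = 67 * (149 - 102) / 102
Km = 30.8725 uM

30.8725 uM


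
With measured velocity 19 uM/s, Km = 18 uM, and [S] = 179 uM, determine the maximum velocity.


Vmax = v * (Km + [S]) / [S]
Vmax = 19 * (18 + 179) / 179
Vmax = 20.9106 uM/s

20.9106 uM/s


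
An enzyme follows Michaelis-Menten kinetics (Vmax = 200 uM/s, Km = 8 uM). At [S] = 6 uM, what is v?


v = Vmax * [S] / (Km + [S])
v = 200 * 6 / (8 + 6)
v = 85.7143 uM/s

85.7143 uM/s


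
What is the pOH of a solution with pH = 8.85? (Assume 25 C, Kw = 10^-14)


pOH = 14 - pH
pOH = 14 - 8.85
pOH = 5.15

5.15


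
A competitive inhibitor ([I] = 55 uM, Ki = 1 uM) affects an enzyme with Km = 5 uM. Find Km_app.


Km_app = Km * (1 + [I]/Ki)
Km_app = 5 * (1 + 55/1)
Km_app = 280.0 uM

280.0 uM


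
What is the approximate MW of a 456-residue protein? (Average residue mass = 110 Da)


MW = n_residues * 110 Da
MW = 456 * 110
MW = 50160 Da

50160 Da


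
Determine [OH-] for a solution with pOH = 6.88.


[OH-] = 10^(-pOH)
[OH-] = 10^(-6.88)
[OH-] = 1.318e-07 M

1.318e-07 M


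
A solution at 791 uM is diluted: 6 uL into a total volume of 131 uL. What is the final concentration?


C2 = C1 * V1 / V2
C2 = 791 * 6 / 131
C2 = 36.229 uM

36.229 uM


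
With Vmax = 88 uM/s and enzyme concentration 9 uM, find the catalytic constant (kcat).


kcat = Vmax / [E]t
kcat = 88 / 9
kcat = 9.7778 s^-1

9.7778 s^-1


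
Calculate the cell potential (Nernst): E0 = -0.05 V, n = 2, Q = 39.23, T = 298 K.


E = E0 - (RT/nF) * ln(Q)
E = -0.05 - (8.314 * 298 / (2 * 96485)) * ln(39.23)
E = -0.0971 V

-0.0971 V


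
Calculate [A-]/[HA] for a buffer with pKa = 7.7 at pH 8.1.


[A-]/[HA] = 10^(pH - pKa)
= 10^(8.1 - 7.7)
= 2.5119

2.5119


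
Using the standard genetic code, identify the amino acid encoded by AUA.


Standard genetic code lookup.
Codon AUA -> Ile

Ile


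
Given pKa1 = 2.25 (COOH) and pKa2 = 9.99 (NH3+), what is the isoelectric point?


pI = (pKa1 + pKa2) / 2
pI = (2.25 + 9.99) / 2
pI = 6.12

6.12


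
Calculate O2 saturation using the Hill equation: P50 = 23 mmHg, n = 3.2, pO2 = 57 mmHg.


Y = pO2^n / (P50^n + pO2^n)
Y = 57^3.2 / (23^3.2 + 57^3.2)
Y = 94.81%

94.81%


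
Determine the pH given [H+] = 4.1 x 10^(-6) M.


pH = -log10([H+])
pH = -log10(4.1 x 10^(-6))
pH = 5.3872

5.3872


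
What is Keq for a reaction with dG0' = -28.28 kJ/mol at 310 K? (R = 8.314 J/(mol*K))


Keq = exp(-dG0 * 1000 / (R * T))
Keq = exp(-(-28.28) * 1000 / (8.314 * 310))
Keq = 58253.1296

58253.1296


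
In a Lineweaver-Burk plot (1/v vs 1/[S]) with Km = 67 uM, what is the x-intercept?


x-intercept = -1/Km
= -1/67
= -0.0149 1/uM

-0.0149 1/uM


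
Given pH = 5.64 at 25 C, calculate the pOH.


pOH = 14 - pH
pOH = 14 - 5.64
pOH = 8.36

8.36


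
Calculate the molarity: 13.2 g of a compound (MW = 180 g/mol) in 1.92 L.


C = (mass / MW) / volume
C = (13.2 / 180) / 1.92
C = 0.0382 M

0.0382 M


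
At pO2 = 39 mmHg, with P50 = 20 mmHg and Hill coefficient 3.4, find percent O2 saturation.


Y = pO2^n / (P50^n + pO2^n)
Y = 39^3.4 / (20^3.4 + 39^3.4)
Y = 90.64%

90.64%


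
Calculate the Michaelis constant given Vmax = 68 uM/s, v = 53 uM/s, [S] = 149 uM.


Km = [S] * (Vmax - v) / v
Km = 149 * (68 - 53) / 53
Km = 42.1698 uM

42.1698 uM


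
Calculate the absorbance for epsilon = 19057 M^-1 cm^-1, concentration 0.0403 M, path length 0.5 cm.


A = epsilon * c * l
A = 19057 * 0.0403 * 0.5
A = 383.9986

383.9986


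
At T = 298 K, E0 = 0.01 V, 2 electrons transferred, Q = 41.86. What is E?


E = E0 - (RT/nF) * ln(Q)
E = 0.01 - (8.314 * 298 / (2 * 96485)) * ln(41.86)
E = -0.0379 V

-0.0379 V


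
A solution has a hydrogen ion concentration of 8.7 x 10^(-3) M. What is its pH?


pH = -log10([H+])
pH = -log10(8.7 x 10^(-3))
pH = 2.0605

2.0605


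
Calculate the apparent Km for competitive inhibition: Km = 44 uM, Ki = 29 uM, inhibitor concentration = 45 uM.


Km_app = Km * (1 + [I]/Ki)
Km_app = 44 * (1 + 45/29)
Km_app = 112.2759 uM

112.2759 uM


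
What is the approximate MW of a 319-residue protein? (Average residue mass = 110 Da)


MW = n_residues * 110 Da
MW = 319 * 110
MW = 35090 Da

35090 Da


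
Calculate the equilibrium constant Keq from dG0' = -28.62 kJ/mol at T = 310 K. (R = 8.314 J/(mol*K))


Keq = exp(-dG0 * 1000 / (R * T))
Keq = exp(-(-28.62) * 1000 / (8.314 * 310))
Keq = 66467.7438

66467.7438


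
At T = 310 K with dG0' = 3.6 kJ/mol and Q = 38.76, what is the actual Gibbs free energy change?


dG = dG0' + RT * ln(Q) / 1000
dG = 3.6 + 8.314 * 310 * ln(38.76) / 1000
dG = 13.0263 kJ/mol

13.0263 kJ/mol


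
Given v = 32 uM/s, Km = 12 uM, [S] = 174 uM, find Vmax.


Vmax = v * (Km + [S]) / [S]
Vmax = 32 * (12 + 174) / 174
Vmax = 34.2069 uM/s

34.2069 uM/s


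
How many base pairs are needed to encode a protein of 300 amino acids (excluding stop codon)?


Each amino acid = 1 codon = 3 bp
bp = 300 * 3 = 900 bp

900 bp


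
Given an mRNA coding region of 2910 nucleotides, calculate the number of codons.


codons = nucleotides / 3
codons = 2910 / 3 = 970

970


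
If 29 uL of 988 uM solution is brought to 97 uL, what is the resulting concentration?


C2 = C1 * V1 / V2
C2 = 988 * 29 / 97
C2 = 295.3814 uM

295.3814 uM


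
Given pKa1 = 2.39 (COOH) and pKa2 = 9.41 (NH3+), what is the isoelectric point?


pI = (pKa1 + pKa2) / 2
pI = (2.39 + 9.41) / 2
pI = 5.9

5.9


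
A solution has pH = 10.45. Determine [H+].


[H+] = 10^(-pH)
[H+] = 10^(-10.45)
[H+] = 3.548e-11 M

3.548e-11 M


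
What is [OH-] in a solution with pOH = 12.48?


[OH-] = 10^(-pOH)
[OH-] = 10^(-12.48)
[OH-] = 3.311e-13 M

3.311e-13 M


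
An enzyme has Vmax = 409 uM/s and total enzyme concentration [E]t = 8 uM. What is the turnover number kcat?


kcat = Vmax / [E]t
kcat = 409 / 8
kcat = 51.125 s^-1

51.125 s^-1


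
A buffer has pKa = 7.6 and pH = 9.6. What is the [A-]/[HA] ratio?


[A-]/[HA] = 10^(pH - pKa)
= 10^(9.6 - 7.6)
= 100.0

100.0


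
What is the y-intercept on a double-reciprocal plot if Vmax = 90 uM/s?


y-intercept = 1/Vmax
= 1/90
= 0.0111 s/uM

0.0111 s/uM


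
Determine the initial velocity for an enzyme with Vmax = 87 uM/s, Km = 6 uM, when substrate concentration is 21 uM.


v = Vmax * [S] / (Km + [S])
v = 87 * 21 / (6 + 21)
v = 67.6667 uM/s

67.6667 uM/s


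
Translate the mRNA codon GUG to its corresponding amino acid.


Standard genetic code lookup.
Codon GUG -> Val

Val


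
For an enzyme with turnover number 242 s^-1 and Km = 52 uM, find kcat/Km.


Catalytic efficiency = kcat / Km
= 242 / 52
= 4.6538 uM^-1*s^-1

4.6538 uM^-1*s^-1


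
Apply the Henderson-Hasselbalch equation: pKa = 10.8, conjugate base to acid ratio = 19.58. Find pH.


pH = pKa + log10([A-]/[HA])
pH = 10.8 + log10(19.58)
pH = 12.0918

12.0918


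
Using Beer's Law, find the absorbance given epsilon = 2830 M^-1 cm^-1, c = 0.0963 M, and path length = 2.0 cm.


A = epsilon * c * l
A = 2830 * 0.0963 * 2.0
A = 545.058

545.058


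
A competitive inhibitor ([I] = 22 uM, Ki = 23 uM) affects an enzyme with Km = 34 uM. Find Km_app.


Km_app = Km * (1 + [I]/Ki)
Km_app = 34 * (1 + 22/23)
Km_app = 66.5217 uM

66.5217 uM


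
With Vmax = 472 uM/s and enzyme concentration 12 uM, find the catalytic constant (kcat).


kcat = Vmax / [E]t
kcat = 472 / 12
kcat = 39.3333 s^-1

39.3333 s^-1


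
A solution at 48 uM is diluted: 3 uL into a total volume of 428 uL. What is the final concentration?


C2 = C1 * V1 / V2
C2 = 48 * 3 / 428
C2 = 0.3364 uM

0.3364 uM


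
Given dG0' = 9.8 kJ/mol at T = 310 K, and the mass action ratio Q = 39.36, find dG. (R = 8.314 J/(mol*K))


dG = dG0' + RT * ln(Q) / 1000
dG = 9.8 + 8.314 * 310 * ln(39.36) / 1000
dG = 19.2659 kJ/mol

19.2659 kJ/mol


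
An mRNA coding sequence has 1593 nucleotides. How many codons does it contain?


codons = nucleotides / 3
codons = 1593 / 3 = 531

531


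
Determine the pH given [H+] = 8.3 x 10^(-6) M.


pH = -log10([H+])
pH = -log10(8.3 x 10^(-6))
pH = 5.0809

5.0809


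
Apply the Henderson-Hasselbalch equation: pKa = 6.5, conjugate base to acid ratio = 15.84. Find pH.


pH = pKa + log10([A-]/[HA])
pH = 6.5 + log10(15.84)
pH = 7.6998

7.6998


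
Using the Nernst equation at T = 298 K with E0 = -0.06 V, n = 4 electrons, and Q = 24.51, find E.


E = E0 - (RT/nF) * ln(Q)
E = -0.06 - (8.314 * 298 / (4 * 96485)) * ln(24.51)
E = -0.0805 V

-0.0805 V
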